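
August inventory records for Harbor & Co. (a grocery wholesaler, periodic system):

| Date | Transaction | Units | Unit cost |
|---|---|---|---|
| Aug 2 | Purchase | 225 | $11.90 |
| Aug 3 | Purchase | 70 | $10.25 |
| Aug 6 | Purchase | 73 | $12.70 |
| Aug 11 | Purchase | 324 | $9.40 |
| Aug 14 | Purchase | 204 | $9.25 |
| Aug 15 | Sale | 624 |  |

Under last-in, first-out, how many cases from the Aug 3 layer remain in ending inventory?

Aug 15, 624 sold [LIFO — newest first]: 204 @ $9.25 + 324 @ $9.40 + 73 @ $12.70 + 23 @ $10.25 = $6,095.45
Ending inventory: 225 @ $11.90 + 47 @ $10.25 = $3,159.25

47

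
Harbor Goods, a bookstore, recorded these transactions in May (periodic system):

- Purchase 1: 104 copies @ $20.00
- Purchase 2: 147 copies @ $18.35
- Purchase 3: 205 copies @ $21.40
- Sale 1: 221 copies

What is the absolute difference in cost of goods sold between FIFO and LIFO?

FIFO COGS: 104 @ $20.00 + 117 @ $18.35 = $4,226.95
LIFO COGS: 205 @ $21.40 + 16 @ $18.35 = $4,680.60
Difference = |$4,226.95 − $4,680.60| = $453.65

$453.65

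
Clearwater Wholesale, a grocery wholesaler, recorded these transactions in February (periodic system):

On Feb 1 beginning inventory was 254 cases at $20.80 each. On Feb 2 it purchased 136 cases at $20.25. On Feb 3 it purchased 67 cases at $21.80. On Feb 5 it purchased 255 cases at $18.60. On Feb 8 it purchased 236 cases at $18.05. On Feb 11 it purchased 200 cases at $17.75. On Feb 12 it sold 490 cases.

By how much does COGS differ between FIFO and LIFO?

$1,297.40

FIFO COGS: 254 @ $20.80 + 136 @ $20.25 + 67 @ $21.80 + 33 @ $18.60 = $10,111.60
LIFO COGS: 200 @ $17.75 + 236 @ $18.05 + 54 @ $18.60 = $8,814.20
Difference = |$10,111.60 − $8,814.20| = $1,297.40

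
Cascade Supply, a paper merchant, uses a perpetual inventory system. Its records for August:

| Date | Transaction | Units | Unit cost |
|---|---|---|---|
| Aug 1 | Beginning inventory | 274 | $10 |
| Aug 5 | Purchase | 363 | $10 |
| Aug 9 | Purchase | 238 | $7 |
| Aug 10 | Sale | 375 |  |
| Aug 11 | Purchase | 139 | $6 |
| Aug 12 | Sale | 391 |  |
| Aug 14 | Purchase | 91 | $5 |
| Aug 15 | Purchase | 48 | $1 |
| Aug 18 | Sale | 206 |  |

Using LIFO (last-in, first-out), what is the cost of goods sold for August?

Aug 10, 375 sold [LIFO — newest first]: 238 @ $7 + 137 @ $10 = $3,036
Aug 12, 391 sold [LIFO — newest first]: 139 @ $6 + 226 @ $10 + 26 @ $10 = $3,354
Aug 18, 206 sold [LIFO — newest first]: 48 @ $1 + 91 @ $5 + 67 @ $10 = $1,173
Total COGS = $3,036 + $3,354 + $1,173 = $7,563
Ending inventory: 181 @ $10 = $1,810
Check: goods available $9,373 = COGS $7,563 + ending $1,810

COGS = $7,563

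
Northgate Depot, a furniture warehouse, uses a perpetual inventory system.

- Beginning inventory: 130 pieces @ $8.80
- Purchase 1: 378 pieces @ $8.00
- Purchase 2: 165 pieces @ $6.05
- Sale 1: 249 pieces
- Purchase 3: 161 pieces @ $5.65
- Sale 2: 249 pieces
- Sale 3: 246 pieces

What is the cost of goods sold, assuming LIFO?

COGS = $5,283.90

Sale 1 (249) [LIFO — newest first]: 165 @ $6.05 + 84 @ $8.00 = $1,670.25
Sale 2 (249) [LIFO — newest first]: 161 @ $5.65 + 88 @ $8.00 = $1,613.65
Sale 3 (246) [LIFO — newest first]: 206 @ $8.00 + 40 @ $8.80 = $2,000.00
Total COGS = $1,670.25 + $1,613.65 + $2,000.00 = $5,283.90
Ending inventory: 90 @ $8.80 = $792.00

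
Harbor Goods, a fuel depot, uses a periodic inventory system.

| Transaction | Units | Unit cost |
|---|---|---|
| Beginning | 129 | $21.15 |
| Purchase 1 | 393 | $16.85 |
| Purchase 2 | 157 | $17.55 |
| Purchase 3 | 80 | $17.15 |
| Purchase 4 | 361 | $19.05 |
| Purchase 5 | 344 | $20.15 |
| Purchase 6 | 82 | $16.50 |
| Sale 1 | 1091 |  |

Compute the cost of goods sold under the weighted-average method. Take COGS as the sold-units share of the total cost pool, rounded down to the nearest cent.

Sale 1, sell 1091: 1091/1546 × $28,639.40 → $20,210.59
Ending inventory (cost pool remaining) = $8,428.81
Check: goods available $28,639.40 = COGS $20,210.59 + ending $8,428.81

COGS = $20,210.59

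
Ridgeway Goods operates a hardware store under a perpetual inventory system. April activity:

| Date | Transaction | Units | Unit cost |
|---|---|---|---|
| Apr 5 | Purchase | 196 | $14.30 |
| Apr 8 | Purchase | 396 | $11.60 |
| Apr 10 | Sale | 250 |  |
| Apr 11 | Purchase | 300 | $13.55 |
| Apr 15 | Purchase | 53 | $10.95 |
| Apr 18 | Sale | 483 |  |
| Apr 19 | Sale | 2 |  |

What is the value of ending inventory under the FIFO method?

Apr 10, 250 sold [FIFO — oldest first]: 196 @ $14.30 + 54 @ $11.60 = $3,429.20
Apr 18, 483 sold [FIFO — oldest first]: 342 @ $11.60 + 141 @ $13.55 = $5,877.75
Apr 19, 2 sold [FIFO — oldest first]: 2 @ $13.55 = $27.10
Total COGS = $3,429.20 + $5,877.75 + $27.10 = $9,334.05
Ending inventory: 157 @ $13.55 + 53 @ $10.95 = $2,707.70

Ending inventory = $2,707.70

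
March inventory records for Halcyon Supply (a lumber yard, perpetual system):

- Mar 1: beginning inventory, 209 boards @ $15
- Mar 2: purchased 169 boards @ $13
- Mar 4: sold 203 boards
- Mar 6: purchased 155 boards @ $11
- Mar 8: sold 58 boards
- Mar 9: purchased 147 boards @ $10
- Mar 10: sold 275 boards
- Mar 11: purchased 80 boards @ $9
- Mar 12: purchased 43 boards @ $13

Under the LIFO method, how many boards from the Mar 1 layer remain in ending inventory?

144

Mar 4, 203 sold [LIFO — newest first]: 169 @ $13 + 34 @ $15 = $2,707
Mar 8, 58 sold [LIFO — newest first]: 58 @ $11 = $638
Mar 10, 275 sold [LIFO — newest first]: 147 @ $10 + 97 @ $11 + 31 @ $15 = $3,002
Total COGS = $2,707 + $638 + $3,002 = $6,347
Ending inventory: 144 @ $15 + 80 @ $9 + 43 @ $13 = $3,439
Check: goods available $9,786 = COGS $6,347 + ending $3,439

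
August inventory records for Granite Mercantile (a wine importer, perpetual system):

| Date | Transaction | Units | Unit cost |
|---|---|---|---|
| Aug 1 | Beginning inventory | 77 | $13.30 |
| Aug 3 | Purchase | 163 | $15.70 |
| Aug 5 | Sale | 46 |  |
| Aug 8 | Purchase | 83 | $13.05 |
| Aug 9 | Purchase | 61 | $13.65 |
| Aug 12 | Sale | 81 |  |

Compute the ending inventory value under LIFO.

Aug 5, 46 sold [LIFO — newest first]: 46 @ $15.70 = $722.20
Aug 12, 81 sold [LIFO — newest first]: 61 @ $13.65 + 20 @ $13.05 = $1,093.65
Total COGS = $722.20 + $1,093.65 = $1,815.85
Ending inventory: 77 @ $13.30 + 117 @ $15.70 + 63 @ $13.05 = $3,683.15
Check: goods available $5,499.00 = COGS $1,815.85 + ending $3,683.15

Ending inventory = $3,683.15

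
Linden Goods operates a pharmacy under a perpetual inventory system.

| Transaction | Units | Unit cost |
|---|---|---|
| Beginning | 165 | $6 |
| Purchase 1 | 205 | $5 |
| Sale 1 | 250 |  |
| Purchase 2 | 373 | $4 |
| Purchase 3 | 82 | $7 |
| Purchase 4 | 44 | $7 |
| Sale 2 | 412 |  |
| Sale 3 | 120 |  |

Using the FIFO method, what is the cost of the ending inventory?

Sale 1 (250) [FIFO — oldest first]: 165 @ $6 + 85 @ $5 = $1,415
Sale 2 (412) [FIFO — oldest first]: 120 @ $5 + 292 @ $4 = $1,768
Sale 3 (120) [FIFO — oldest first]: 81 @ $4 + 39 @ $7 = $597
Total COGS = $1,415 + $1,768 + $597 = $3,780
Ending inventory: 43 @ $7 + 44 @ $7 = $609
Check: goods available $4,389 = COGS $3,780 + ending $609

Ending inventory = $609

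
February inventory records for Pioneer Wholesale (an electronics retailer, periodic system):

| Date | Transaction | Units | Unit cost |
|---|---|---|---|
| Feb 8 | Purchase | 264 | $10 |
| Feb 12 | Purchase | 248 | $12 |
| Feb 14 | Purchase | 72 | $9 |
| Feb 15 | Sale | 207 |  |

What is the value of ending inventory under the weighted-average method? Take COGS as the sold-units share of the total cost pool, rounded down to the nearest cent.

Ending inventory = $4,043.72

Feb 15, sell 207: 207/584 × $6,264.00 → $2,220.28
Ending inventory (cost pool remaining) = $4,043.72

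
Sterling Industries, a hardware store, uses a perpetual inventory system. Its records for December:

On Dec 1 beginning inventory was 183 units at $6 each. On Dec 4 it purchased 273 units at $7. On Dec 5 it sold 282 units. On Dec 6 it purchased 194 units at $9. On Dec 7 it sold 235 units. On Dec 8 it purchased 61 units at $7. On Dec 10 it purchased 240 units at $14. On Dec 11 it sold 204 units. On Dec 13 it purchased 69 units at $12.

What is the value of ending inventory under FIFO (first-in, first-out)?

Ending inventory = $4,048

Dec 5, 282 sold [FIFO — oldest first]: 183 @ $6 + 99 @ $7 = $1,791
Dec 7, 235 sold [FIFO — oldest first]: 174 @ $7 + 61 @ $9 = $1,767
Dec 11, 204 sold [FIFO — oldest first]: 133 @ $9 + 61 @ $7 + 10 @ $14 = $1,764
Total COGS = $1,791 + $1,767 + $1,764 = $5,322
Ending inventory: 230 @ $14 + 69 @ $12 = $4,048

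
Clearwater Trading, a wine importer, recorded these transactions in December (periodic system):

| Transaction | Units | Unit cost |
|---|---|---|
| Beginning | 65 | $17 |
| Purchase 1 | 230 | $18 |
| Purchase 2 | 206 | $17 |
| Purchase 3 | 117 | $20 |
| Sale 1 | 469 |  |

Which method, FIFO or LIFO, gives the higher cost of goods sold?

FIFO COGS: 65 @ $17 + 230 @ $18 + 174 @ $17 = $8,203
LIFO COGS: 117 @ $20 + 206 @ $17 + 146 @ $18 = $8,470

LIFO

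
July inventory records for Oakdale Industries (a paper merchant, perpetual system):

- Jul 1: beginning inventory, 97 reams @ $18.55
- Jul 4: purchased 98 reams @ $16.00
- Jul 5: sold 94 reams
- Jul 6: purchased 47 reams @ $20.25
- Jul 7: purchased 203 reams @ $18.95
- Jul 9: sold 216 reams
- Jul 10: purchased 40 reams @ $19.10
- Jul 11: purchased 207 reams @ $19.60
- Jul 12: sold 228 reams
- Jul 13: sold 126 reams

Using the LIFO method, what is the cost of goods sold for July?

Jul 5, 94 sold [LIFO — newest first]: 94 @ $16.00 = $1,504.00
Jul 9, 216 sold [LIFO — newest first]: 203 @ $18.95 + 13 @ $20.25 = $4,110.10
Jul 12, 228 sold [LIFO — newest first]: 207 @ $19.60 + 21 @ $19.10 = $4,458.30
Jul 13, 126 sold [LIFO — newest first]: 19 @ $19.10 + 34 @ $20.25 + 4 @ $16.00 + 69 @ $18.55 = $2,395.35
Total COGS = $1,504.00 + $4,110.10 + $4,458.30 + $2,395.35 = $12,467.75
Ending inventory: 28 @ $18.55 = $519.40

COGS = $12,467.75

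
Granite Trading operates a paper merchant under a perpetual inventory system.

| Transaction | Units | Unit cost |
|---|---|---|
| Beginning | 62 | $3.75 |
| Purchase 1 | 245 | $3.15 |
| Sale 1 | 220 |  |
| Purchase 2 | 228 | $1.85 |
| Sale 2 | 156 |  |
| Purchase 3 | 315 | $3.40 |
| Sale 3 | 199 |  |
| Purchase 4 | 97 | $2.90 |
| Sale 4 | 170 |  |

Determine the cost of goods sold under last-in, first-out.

COGS = $2,187.70

Sale 1 (220) [LIFO — newest first]: 220 @ $3.15 = $693.00
Sale 2 (156) [LIFO — newest first]: 156 @ $1.85 = $288.60
Sale 3 (199) [LIFO — newest first]: 199 @ $3.40 = $676.60
Sale 4 (170) [LIFO — newest first]: 97 @ $2.90 + 73 @ $3.40 = $529.50
Total COGS = $693.00 + $288.60 + $676.60 + $529.50 = $2,187.70
Ending inventory: 62 @ $3.75 + 25 @ $3.15 + 72 @ $1.85 + 43 @ $3.40 = $590.65
Check: goods available $2,778.35 = COGS $2,187.70 + ending $590.65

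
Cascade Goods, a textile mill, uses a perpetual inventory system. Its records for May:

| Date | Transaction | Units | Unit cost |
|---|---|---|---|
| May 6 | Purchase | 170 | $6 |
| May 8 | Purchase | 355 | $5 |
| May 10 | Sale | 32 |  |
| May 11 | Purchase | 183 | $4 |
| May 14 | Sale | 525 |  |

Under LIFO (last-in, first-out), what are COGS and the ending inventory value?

May 10, 32 sold [LIFO — newest first]: 32 @ $5 = $160
May 14, 525 sold [LIFO — newest first]: 183 @ $4 + 323 @ $5 + 19 @ $6 = $2,461
Total COGS = $160 + $2,461 = $2,621
Ending inventory: 151 @ $6 = $906
Check: goods available $3,527 = COGS $2,621 + ending $906

COGS = $2,621; ending inventory = $906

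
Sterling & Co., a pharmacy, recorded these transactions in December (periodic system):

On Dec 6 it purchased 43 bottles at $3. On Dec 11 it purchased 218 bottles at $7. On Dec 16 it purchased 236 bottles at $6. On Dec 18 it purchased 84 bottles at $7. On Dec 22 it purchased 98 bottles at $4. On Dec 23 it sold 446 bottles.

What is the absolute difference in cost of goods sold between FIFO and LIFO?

FIFO COGS: 43 @ $3 + 218 @ $7 + 185 @ $6 = $2,765
LIFO COGS: 98 @ $4 + 84 @ $7 + 236 @ $6 + 28 @ $7 = $2,592
Difference = |$2,765 − $2,592| = $173

$173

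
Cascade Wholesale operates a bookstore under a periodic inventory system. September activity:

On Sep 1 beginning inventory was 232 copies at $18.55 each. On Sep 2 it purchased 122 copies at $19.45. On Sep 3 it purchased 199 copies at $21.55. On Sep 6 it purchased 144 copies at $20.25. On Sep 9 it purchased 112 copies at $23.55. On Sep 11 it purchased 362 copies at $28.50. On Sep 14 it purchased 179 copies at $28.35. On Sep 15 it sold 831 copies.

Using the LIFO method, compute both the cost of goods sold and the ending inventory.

COGS = $21,677.95; ending inventory = $10,232.25

Sep 15, 831 sold [LIFO — newest first]: 179 @ $28.35 + 362 @ $28.50 + 112 @ $23.55 + 144 @ $20.25 + 34 @ $21.55 = $21,677.95
Ending inventory: 232 @ $18.55 + 122 @ $19.45 + 165 @ $21.55 = $10,232.25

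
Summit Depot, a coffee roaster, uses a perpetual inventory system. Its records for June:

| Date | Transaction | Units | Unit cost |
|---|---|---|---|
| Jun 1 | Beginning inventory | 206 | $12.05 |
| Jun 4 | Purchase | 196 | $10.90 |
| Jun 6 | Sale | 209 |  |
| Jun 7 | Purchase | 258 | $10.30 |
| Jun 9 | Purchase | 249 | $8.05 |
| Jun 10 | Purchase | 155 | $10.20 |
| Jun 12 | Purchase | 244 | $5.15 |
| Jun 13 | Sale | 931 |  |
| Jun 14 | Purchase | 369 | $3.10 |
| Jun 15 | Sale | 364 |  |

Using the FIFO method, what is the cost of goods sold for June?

Jun 6, 209 sold [FIFO — oldest first]: 206 @ $12.05 + 3 @ $10.90 = $2,515.00
Jun 13, 931 sold [FIFO — oldest first]: 193 @ $10.90 + 258 @ $10.30 + 249 @ $8.05 + 155 @ $10.20 + 76 @ $5.15 = $8,737.95
Jun 15, 364 sold [FIFO — oldest first]: 168 @ $5.15 + 196 @ $3.10 = $1,472.80
Total COGS = $2,515.00 + $8,737.95 + $1,472.80 = $12,725.75
Ending inventory: 173 @ $3.10 = $536.30
Check: goods available $13,262.05 = COGS $12,725.75 + ending $536.30

COGS = $12,725.75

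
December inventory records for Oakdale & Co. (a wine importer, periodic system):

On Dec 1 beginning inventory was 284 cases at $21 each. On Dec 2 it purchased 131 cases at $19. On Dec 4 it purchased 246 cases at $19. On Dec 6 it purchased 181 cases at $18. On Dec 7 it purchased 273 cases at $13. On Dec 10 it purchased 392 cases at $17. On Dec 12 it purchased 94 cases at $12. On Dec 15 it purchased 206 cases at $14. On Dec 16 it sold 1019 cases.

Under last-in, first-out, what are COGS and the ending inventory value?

Dec 16, 1019 sold [LIFO — newest first]: 206 @ $14 + 94 @ $12 + 392 @ $17 + 273 @ $13 + 54 @ $18 = $15,197
Ending inventory: 284 @ $21 + 131 @ $19 + 246 @ $19 + 127 @ $18 = $15,413

COGS = $15,197; ending inventory = $15,413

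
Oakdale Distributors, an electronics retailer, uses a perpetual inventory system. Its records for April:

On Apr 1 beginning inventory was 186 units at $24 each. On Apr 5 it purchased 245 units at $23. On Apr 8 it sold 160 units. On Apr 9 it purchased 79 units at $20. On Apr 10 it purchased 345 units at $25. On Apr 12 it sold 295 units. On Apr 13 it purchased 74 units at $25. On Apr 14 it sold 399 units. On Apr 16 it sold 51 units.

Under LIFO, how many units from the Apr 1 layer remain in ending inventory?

24

Apr 8, 160 sold [LIFO — newest first]: 160 @ $23 = $3,680
Apr 12, 295 sold [LIFO — newest first]: 295 @ $25 = $7,375
Apr 14, 399 sold [LIFO — newest first]: 74 @ $25 + 50 @ $25 + 79 @ $20 + 85 @ $23 + 111 @ $24 = $9,299
Apr 16, 51 sold [LIFO — newest first]: 51 @ $24 = $1,224
Total COGS = $3,680 + $7,375 + $9,299 + $1,224 = $21,578
Ending inventory: 24 @ $24 = $576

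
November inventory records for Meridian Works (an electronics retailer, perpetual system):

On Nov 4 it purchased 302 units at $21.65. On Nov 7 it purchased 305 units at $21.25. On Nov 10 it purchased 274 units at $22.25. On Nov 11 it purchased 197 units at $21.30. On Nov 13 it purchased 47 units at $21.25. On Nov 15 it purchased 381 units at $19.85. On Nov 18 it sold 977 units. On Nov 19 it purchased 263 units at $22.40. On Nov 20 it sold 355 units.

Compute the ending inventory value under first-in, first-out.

Ending inventory = $9,345.10

Nov 18, 977 sold [FIFO — oldest first]: 302 @ $21.65 + 305 @ $21.25 + 274 @ $22.25 + 96 @ $21.30 = $21,160.85
Nov 20, 355 sold [FIFO — oldest first]: 101 @ $21.30 + 47 @ $21.25 + 207 @ $19.85 = $7,259.00
Total COGS = $21,160.85 + $7,259.00 = $28,419.85
Ending inventory: 174 @ $19.85 + 263 @ $22.40 = $9,345.10
Check: goods available $37,764.95 = COGS $28,419.85 + ending $9,345.10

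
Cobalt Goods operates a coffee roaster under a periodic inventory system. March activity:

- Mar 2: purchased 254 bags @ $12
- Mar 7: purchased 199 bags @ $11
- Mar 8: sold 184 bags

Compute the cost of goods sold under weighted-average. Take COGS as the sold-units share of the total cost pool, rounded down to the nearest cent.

Mar 8, sell 184: 184/453 × $5,237.00 → $2,127.16
Ending inventory (cost pool remaining) = $3,109.84

COGS = $2,127.16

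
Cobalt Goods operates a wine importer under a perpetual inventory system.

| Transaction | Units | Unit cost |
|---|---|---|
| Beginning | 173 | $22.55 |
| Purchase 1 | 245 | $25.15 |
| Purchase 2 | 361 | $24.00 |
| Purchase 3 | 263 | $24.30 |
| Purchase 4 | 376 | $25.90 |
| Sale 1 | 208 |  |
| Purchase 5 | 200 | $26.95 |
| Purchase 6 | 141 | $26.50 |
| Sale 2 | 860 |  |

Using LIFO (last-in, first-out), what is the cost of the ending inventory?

Sale 1 (208) [LIFO — newest first]: 208 @ $25.90 = $5,387.20
Sale 2 (860) [LIFO — newest first]: 141 @ $26.50 + 200 @ $26.95 + 168 @ $25.90 + 263 @ $24.30 + 88 @ $24.00 = $21,980.60
Total COGS = $5,387.20 + $21,980.60 = $27,367.80
Ending inventory: 173 @ $22.55 + 245 @ $25.15 + 273 @ $24.00 = $16,614.90
Check: goods available $43,982.70 = COGS $27,367.80 + ending $16,614.90

Ending inventory = $16,614.90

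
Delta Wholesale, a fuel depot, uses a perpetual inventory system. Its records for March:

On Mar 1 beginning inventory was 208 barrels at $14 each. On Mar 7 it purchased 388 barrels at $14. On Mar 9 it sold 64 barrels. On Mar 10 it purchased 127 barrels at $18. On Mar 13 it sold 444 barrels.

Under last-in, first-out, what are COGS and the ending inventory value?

Mar 9, 64 sold [LIFO — newest first]: 64 @ $14 = $896
Mar 13, 444 sold [LIFO — newest first]: 127 @ $18 + 317 @ $14 = $6,724
Total COGS = $896 + $6,724 = $7,620
Ending inventory: 208 @ $14 + 7 @ $14 = $3,010

COGS = $7,620; ending inventory = $3,010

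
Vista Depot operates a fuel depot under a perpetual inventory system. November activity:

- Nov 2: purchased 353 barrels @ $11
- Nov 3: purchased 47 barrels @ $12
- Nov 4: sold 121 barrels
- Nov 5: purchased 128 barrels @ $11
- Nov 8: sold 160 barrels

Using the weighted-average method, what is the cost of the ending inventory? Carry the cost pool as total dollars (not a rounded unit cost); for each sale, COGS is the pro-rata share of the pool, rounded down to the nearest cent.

After Nov 2: 353 on hand, pool $3,883.00 (≈ $11.0000 each)
After Nov 3: 400 on hand, pool $4,447.00 (≈ $11.1175 each)
Nov 4, sell 121: 121/400 × $4,447.00 → $1,345.21
After Nov 5: 407 on hand, pool $4,509.79 (≈ $11.0806 each)
Nov 8, sell 160: 160/407 × $4,509.79 → $1,772.89
Total COGS = $1,345.21 + $1,772.89 = $3,118.10
Ending inventory (cost pool remaining) = $2,736.90
Check: goods available $5,855.00 = COGS $3,118.10 + ending $2,736.90

Ending inventory = $2,736.90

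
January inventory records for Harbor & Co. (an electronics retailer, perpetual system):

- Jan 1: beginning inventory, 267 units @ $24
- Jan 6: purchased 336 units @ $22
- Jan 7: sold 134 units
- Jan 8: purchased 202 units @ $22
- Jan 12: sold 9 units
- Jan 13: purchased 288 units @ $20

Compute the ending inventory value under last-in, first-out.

Jan 7, 134 sold [LIFO — newest first]: 134 @ $22 = $2,948
Jan 12, 9 sold [LIFO — newest first]: 9 @ $22 = $198
Total COGS = $2,948 + $198 = $3,146
Ending inventory: 267 @ $24 + 202 @ $22 + 193 @ $22 + 288 @ $20 = $20,858

Ending inventory = $20,858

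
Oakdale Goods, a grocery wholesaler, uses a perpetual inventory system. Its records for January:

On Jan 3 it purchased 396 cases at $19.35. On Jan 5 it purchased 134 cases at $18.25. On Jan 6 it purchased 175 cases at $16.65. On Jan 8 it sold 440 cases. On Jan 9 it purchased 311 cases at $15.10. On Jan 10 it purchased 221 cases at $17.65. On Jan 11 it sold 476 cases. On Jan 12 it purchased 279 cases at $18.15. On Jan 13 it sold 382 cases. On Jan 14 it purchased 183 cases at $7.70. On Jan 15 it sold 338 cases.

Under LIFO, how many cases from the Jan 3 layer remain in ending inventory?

Jan 8, 440 sold [LIFO — newest first]: 175 @ $16.65 + 134 @ $18.25 + 131 @ $19.35 = $7,894.10
Jan 11, 476 sold [LIFO — newest first]: 221 @ $17.65 + 255 @ $15.10 = $7,751.15
Jan 13, 382 sold [LIFO — newest first]: 279 @ $18.15 + 56 @ $15.10 + 47 @ $19.35 = $6,818.90
Jan 15, 338 sold [LIFO — newest first]: 183 @ $7.70 + 155 @ $19.35 = $4,408.35
Total COGS = $7,894.10 + $7,751.15 + $6,818.90 + $4,408.35 = $26,872.50
Ending inventory: 63 @ $19.35 = $1,219.05
Check: goods available $28,091.55 = COGS $26,872.50 + ending $1,219.05

63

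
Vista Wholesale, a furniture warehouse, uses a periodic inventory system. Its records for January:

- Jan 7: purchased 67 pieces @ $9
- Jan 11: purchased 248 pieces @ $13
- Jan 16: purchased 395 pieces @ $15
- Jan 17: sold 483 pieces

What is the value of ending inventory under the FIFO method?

Jan 17, 483 sold [FIFO — oldest first]: 67 @ $9 + 248 @ $13 + 168 @ $15 = $6,347
Ending inventory: 227 @ $15 = $3,405

Ending inventory = $3,405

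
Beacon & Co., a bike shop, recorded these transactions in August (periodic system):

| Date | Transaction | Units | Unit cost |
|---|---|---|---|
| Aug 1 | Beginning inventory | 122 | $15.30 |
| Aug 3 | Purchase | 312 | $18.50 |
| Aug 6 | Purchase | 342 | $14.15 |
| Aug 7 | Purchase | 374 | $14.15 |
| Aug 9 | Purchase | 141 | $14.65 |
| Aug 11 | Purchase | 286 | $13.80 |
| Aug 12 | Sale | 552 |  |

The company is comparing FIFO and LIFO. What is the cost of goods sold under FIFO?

FIFO COGS: 122 @ $15.30 + 312 @ $18.50 + 118 @ $14.15 = $9,308.30
LIFO COGS: 286 @ $13.80 + 141 @ $14.65 + 125 @ $14.15 = $7,781.20

COGS = $9,308.30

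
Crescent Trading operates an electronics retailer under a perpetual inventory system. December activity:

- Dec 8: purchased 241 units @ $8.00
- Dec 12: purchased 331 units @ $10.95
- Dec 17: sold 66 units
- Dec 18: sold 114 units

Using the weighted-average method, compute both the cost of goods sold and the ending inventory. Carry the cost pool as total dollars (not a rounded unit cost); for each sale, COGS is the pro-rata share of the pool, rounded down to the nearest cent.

COGS = $1,747.26; ending inventory = $3,805.19

After Dec 8: 241 on hand, pool $1,928.00 (≈ $8.0000 each)
After Dec 12: 572 on hand, pool $5,552.45 (≈ $9.7071 each)
Dec 17, sell 66: 66/572 × $5,552.45 → $640.66
Dec 18, sell 114: 114/506 × $4,911.79 → $1,106.60
Total COGS = $640.66 + $1,106.60 = $1,747.26
Ending inventory (cost pool remaining) = $3,805.19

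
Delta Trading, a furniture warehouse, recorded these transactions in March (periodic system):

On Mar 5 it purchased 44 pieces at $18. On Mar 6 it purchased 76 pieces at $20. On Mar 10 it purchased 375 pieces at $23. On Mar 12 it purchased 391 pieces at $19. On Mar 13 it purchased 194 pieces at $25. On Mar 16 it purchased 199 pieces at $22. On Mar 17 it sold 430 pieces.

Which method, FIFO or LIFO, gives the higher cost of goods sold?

LIFO

FIFO COGS: 44 @ $18 + 76 @ $20 + 310 @ $23 = $9,442
LIFO COGS: 199 @ $22 + 194 @ $25 + 37 @ $19 = $9,931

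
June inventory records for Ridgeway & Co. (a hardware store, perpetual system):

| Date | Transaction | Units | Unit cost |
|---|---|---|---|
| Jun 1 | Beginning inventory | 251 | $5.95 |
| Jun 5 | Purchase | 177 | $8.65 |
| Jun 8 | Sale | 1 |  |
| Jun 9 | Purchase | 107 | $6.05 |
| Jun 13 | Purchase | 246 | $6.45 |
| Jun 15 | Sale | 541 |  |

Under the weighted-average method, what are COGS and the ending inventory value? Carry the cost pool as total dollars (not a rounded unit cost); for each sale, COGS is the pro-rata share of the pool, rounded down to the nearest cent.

COGS = $3,649.43; ending inventory = $1,609.12

After Jun 1: 251 on hand, pool $1,493.45 (≈ $5.9500 each)
After Jun 5: 428 on hand, pool $3,024.50 (≈ $7.0666 each)
Jun 8, sell 1: 1/428 × $3,024.50 → $7.06
After Jun 9: 534 on hand, pool $3,664.79 (≈ $6.8629 each)
After Jun 13: 780 on hand, pool $5,251.49 (≈ $6.7327 each)
Jun 15, sell 541: 541/780 × $5,251.49 → $3,642.37
Total COGS = $7.06 + $3,642.37 = $3,649.43
Ending inventory (cost pool remaining) = $1,609.12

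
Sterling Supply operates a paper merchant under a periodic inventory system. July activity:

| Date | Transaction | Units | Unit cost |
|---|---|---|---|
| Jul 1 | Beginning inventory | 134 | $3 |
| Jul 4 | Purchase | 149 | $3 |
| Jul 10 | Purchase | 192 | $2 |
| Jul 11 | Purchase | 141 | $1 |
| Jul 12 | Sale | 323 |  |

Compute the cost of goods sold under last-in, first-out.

COGS = $505

Jul 12, 323 sold [LIFO — newest first]: 141 @ $1 + 182 @ $2 = $505
Ending inventory: 134 @ $3 + 149 @ $3 + 10 @ $2 = $869
Check: goods available $1,374 = COGS $505 + ending $869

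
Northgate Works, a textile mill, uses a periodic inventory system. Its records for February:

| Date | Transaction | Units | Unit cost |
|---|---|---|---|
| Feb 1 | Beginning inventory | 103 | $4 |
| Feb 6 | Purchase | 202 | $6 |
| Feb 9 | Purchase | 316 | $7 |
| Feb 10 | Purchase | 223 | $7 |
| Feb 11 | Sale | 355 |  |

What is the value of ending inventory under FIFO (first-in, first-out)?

Feb 11, 355 sold [FIFO — oldest first]: 103 @ $4 + 202 @ $6 + 50 @ $7 = $1,974
Ending inventory: 266 @ $7 + 223 @ $7 = $3,423
Check: goods available $5,397 = COGS $1,974 + ending $3,423

Ending inventory = $3,423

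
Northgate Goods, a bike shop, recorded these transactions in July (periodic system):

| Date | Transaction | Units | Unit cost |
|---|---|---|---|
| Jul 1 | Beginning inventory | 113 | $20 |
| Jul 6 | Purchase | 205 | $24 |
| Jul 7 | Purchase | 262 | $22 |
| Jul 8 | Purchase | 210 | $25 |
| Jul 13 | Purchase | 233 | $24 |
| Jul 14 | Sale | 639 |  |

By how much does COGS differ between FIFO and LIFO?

$735

FIFO COGS: 113 @ $20 + 205 @ $24 + 262 @ $22 + 59 @ $25 = $14,419
LIFO COGS: 233 @ $24 + 210 @ $25 + 196 @ $22 = $15,154
Difference = |$14,419 − $15,154| = $735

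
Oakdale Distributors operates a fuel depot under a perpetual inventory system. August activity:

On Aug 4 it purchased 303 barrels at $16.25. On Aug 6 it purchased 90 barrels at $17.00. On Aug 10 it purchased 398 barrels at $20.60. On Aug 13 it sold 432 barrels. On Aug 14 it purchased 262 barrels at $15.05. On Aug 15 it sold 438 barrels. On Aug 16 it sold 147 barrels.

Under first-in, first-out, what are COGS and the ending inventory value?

Aug 13, 432 sold [FIFO — oldest first]: 303 @ $16.25 + 90 @ $17.00 + 39 @ $20.60 = $7,257.15
Aug 15, 438 sold [FIFO — oldest first]: 359 @ $20.60 + 79 @ $15.05 = $8,584.35
Aug 16, 147 sold [FIFO — oldest first]: 147 @ $15.05 = $2,212.35
Total COGS = $7,257.15 + $8,584.35 + $2,212.35 = $18,053.85
Ending inventory: 36 @ $15.05 = $541.80
Check: goods available $18,595.65 = COGS $18,053.85 + ending $541.80

COGS = $18,053.85; ending inventory = $541.80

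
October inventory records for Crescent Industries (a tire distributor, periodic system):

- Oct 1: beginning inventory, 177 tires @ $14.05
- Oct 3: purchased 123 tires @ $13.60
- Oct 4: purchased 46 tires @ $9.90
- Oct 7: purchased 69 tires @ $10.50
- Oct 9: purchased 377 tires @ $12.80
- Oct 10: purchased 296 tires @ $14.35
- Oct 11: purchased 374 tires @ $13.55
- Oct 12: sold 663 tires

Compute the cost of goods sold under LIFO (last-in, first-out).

COGS = $9,214.85

Oct 12, 663 sold [LIFO — newest first]: 374 @ $13.55 + 289 @ $14.35 = $9,214.85
Ending inventory: 177 @ $14.05 + 123 @ $13.60 + 46 @ $9.90 + 69 @ $10.50 + 377 @ $12.80 + 7 @ $14.35 = $10,265.60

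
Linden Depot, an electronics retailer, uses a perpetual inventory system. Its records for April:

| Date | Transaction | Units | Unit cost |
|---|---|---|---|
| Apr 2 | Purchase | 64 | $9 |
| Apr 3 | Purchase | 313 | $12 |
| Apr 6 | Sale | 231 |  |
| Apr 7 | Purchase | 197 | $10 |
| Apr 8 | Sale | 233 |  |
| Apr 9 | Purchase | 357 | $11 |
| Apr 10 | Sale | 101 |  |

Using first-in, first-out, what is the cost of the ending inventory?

Ending inventory = $4,017

Apr 6, 231 sold [FIFO — oldest first]: 64 @ $9 + 167 @ $12 = $2,580
Apr 8, 233 sold [FIFO — oldest first]: 146 @ $12 + 87 @ $10 = $2,622
Apr 10, 101 sold [FIFO — oldest first]: 101 @ $10 = $1,010
Total COGS = $2,580 + $2,622 + $1,010 = $6,212
Ending inventory: 9 @ $10 + 357 @ $11 = $4,017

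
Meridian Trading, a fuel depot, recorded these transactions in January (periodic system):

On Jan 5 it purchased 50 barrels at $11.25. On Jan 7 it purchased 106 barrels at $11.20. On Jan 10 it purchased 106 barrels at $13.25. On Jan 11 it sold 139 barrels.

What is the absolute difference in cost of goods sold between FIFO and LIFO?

FIFO COGS: 50 @ $11.25 + 89 @ $11.20 = $1,559.30
LIFO COGS: 106 @ $13.25 + 33 @ $11.20 = $1,774.10
Difference = |$1,559.30 − $1,774.10| = $214.80

$214.80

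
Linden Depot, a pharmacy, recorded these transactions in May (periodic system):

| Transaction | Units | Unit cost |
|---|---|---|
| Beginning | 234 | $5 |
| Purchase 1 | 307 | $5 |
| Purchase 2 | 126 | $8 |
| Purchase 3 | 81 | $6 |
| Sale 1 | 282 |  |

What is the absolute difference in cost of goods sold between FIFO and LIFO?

FIFO COGS: 234 @ $5 + 48 @ $5 = $1,410
LIFO COGS: 81 @ $6 + 126 @ $8 + 75 @ $5 = $1,869
Difference = |$1,410 − $1,869| = $459

$459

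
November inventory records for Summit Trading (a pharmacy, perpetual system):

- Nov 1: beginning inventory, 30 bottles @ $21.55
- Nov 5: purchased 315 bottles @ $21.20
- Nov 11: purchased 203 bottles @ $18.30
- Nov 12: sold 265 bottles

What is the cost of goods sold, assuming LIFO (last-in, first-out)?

COGS = $5,029.30

Nov 12, 265 sold [LIFO — newest first]: 203 @ $18.30 + 62 @ $21.20 = $5,029.30
Ending inventory: 30 @ $21.55 + 253 @ $21.20 = $6,010.10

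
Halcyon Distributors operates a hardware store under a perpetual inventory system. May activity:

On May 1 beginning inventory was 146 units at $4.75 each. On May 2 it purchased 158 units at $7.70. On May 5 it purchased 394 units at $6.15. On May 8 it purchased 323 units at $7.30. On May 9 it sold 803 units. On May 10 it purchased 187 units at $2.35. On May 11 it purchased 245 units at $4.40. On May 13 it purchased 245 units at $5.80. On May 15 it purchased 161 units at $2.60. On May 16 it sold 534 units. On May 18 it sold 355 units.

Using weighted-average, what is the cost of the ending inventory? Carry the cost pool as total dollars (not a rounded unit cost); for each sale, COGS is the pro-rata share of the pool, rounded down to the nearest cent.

Ending inventory = $756.84

After May 1: 146 on hand, pool $693.50 (≈ $4.7500 each)
After May 2: 304 on hand, pool $1,910.10 (≈ $6.2832 each)
After May 5: 698 on hand, pool $4,333.20 (≈ $6.2080 each)
After May 8: 1021 on hand, pool $6,691.10 (≈ $6.5535 each)
May 9, sell 803: 803/1021 × $6,691.10 → $5,262.44
After May 10: 405 on hand, pool $1,868.11 (≈ $4.6126 each)
After May 11: 650 on hand, pool $2,946.11 (≈ $4.5325 each)
After May 13: 895 on hand, pool $4,367.11 (≈ $4.8795 each)
After May 15: 1056 on hand, pool $4,785.71 (≈ $4.5319 each)
May 16, sell 534: 534/1056 × $4,785.71 → $2,420.04
May 18, sell 355: 355/522 × $2,365.67 → $1,608.83
Total COGS = $5,262.44 + $2,420.04 + $1,608.83 = $9,291.31
Ending inventory (cost pool remaining) = $756.84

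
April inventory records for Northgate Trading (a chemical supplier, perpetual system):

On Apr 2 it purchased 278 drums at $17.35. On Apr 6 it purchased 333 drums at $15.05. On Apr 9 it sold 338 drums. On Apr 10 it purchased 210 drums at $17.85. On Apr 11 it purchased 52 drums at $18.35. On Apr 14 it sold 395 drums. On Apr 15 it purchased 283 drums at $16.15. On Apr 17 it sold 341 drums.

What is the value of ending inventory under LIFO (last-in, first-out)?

Apr 9, 338 sold [LIFO — newest first]: 333 @ $15.05 + 5 @ $17.35 = $5,098.40
Apr 14, 395 sold [LIFO — newest first]: 52 @ $18.35 + 210 @ $17.85 + 133 @ $17.35 = $7,010.25
Apr 17, 341 sold [LIFO — newest first]: 283 @ $16.15 + 58 @ $17.35 = $5,576.75
Total COGS = $5,098.40 + $7,010.25 + $5,576.75 = $17,685.40
Ending inventory: 82 @ $17.35 = $1,422.70
Check: goods available $19,108.10 = COGS $17,685.40 + ending $1,422.70

Ending inventory = $1,422.70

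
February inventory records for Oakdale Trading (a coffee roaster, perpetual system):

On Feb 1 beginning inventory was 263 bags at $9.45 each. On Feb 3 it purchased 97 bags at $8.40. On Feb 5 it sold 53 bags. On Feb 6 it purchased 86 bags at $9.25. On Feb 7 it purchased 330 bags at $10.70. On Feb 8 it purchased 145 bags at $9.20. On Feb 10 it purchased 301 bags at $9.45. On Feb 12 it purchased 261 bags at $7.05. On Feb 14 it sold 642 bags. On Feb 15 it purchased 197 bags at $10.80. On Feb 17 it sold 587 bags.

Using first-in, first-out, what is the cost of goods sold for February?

COGS = $12,228.10

Feb 5, 53 sold [FIFO — oldest first]: 53 @ $9.45 = $500.85
Feb 14, 642 sold [FIFO — oldest first]: 210 @ $9.45 + 97 @ $8.40 + 86 @ $9.25 + 249 @ $10.70 = $6,259.10
Feb 17, 587 sold [FIFO — oldest first]: 81 @ $10.70 + 145 @ $9.20 + 301 @ $9.45 + 60 @ $7.05 = $5,468.15
Total COGS = $500.85 + $6,259.10 + $5,468.15 = $12,228.10
Ending inventory: 201 @ $7.05 + 197 @ $10.80 = $3,544.65
Check: goods available $15,772.75 = COGS $12,228.10 + ending $3,544.65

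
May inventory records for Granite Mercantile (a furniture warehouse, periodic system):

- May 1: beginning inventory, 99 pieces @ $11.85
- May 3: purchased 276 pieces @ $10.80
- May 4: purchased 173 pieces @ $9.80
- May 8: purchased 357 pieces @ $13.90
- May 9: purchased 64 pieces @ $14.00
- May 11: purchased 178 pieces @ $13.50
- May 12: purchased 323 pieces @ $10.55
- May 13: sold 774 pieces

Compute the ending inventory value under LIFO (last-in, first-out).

May 13, 774 sold [LIFO — newest first]: 323 @ $10.55 + 178 @ $13.50 + 64 @ $14.00 + 209 @ $13.90 = $9,611.75
Ending inventory: 99 @ $11.85 + 276 @ $10.80 + 173 @ $9.80 + 148 @ $13.90 = $7,906.55

Ending inventory = $7,906.55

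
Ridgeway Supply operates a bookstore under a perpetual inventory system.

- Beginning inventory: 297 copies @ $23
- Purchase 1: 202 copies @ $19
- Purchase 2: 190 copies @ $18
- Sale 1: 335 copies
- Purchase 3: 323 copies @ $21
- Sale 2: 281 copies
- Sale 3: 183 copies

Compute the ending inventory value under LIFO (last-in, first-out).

Ending inventory = $4,899

Sale 1 (335) [LIFO — newest first]: 190 @ $18 + 145 @ $19 = $6,175
Sale 2 (281) [LIFO — newest first]: 281 @ $21 = $5,901
Sale 3 (183) [LIFO — newest first]: 42 @ $21 + 57 @ $19 + 84 @ $23 = $3,897
Total COGS = $6,175 + $5,901 + $3,897 = $15,973
Ending inventory: 213 @ $23 = $4,899
Check: goods available $20,872 = COGS $15,973 + ending $4,899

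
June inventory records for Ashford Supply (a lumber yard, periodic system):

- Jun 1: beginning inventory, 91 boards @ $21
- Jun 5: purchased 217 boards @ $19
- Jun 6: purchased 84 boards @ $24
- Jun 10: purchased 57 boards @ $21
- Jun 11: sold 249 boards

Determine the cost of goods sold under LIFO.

COGS = $5,265

Jun 11, 249 sold [LIFO — newest first]: 57 @ $21 + 84 @ $24 + 108 @ $19 = $5,265
Ending inventory: 91 @ $21 + 109 @ $19 = $3,982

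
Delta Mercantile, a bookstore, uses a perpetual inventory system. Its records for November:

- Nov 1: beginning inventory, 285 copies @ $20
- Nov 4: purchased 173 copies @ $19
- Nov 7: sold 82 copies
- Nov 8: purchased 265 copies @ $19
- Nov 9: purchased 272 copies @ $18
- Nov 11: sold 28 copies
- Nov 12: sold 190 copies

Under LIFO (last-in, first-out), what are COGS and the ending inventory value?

Nov 7, 82 sold [LIFO — newest first]: 82 @ $19 = $1,558
Nov 11, 28 sold [LIFO — newest first]: 28 @ $18 = $504
Nov 12, 190 sold [LIFO — newest first]: 190 @ $18 = $3,420
Total COGS = $1,558 + $504 + $3,420 = $5,482
Ending inventory: 285 @ $20 + 91 @ $19 + 265 @ $19 + 54 @ $18 = $13,436

COGS = $5,482; ending inventory = $13,436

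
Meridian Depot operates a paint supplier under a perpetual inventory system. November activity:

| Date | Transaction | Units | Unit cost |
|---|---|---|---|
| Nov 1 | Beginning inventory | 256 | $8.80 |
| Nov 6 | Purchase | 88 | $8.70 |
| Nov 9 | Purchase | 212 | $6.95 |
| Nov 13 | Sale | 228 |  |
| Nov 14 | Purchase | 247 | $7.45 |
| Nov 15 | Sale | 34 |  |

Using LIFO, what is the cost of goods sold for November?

COGS = $1,865.90

Nov 13, 228 sold [LIFO — newest first]: 212 @ $6.95 + 16 @ $8.70 = $1,612.60
Nov 15, 34 sold [LIFO — newest first]: 34 @ $7.45 = $253.30
Total COGS = $1,612.60 + $253.30 = $1,865.90
Ending inventory: 256 @ $8.80 + 72 @ $8.70 + 213 @ $7.45 = $4,466.05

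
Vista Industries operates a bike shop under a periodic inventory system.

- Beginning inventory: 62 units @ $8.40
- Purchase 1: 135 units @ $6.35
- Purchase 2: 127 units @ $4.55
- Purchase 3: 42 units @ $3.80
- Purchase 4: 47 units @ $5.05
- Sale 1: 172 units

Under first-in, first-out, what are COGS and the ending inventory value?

Sale 1 (172) [FIFO — oldest first]: 62 @ $8.40 + 110 @ $6.35 = $1,219.30
Ending inventory: 25 @ $6.35 + 127 @ $4.55 + 42 @ $3.80 + 47 @ $5.05 = $1,133.55
Check: goods available $2,352.85 = COGS $1,219.30 + ending $1,133.55

COGS = $1,219.30; ending inventory = $1,133.55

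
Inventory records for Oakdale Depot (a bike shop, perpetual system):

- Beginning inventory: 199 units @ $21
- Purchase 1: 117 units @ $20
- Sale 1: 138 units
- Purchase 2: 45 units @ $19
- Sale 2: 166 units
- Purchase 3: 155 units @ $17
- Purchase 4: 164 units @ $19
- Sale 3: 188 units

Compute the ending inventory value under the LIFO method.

Sale 1 (138) [LIFO — newest first]: 117 @ $20 + 21 @ $21 = $2,781
Sale 2 (166) [LIFO — newest first]: 45 @ $19 + 121 @ $21 = $3,396
Sale 3 (188) [LIFO — newest first]: 164 @ $19 + 24 @ $17 = $3,524
Total COGS = $2,781 + $3,396 + $3,524 = $9,701
Ending inventory: 57 @ $21 + 131 @ $17 = $3,424

Ending inventory = $3,424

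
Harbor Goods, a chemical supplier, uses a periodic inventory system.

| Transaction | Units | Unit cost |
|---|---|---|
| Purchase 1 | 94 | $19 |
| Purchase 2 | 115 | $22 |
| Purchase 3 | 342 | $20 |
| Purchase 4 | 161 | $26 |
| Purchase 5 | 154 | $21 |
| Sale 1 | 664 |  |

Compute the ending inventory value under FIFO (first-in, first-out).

Sale 1 (664) [FIFO — oldest first]: 94 @ $19 + 115 @ $22 + 342 @ $20 + 113 @ $26 = $14,094
Ending inventory: 48 @ $26 + 154 @ $21 = $4,482
Check: goods available $18,576 = COGS $14,094 + ending $4,482

Ending inventory = $4,482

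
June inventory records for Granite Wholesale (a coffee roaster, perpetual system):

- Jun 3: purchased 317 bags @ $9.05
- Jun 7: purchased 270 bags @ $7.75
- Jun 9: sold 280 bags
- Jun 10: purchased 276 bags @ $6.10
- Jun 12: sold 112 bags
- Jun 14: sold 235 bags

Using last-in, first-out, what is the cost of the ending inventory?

Ending inventory = $2,135.80

Jun 9, 280 sold [LIFO — newest first]: 270 @ $7.75 + 10 @ $9.05 = $2,183.00
Jun 12, 112 sold [LIFO — newest first]: 112 @ $6.10 = $683.20
Jun 14, 235 sold [LIFO — newest first]: 164 @ $6.10 + 71 @ $9.05 = $1,642.95
Total COGS = $2,183.00 + $683.20 + $1,642.95 = $4,509.15
Ending inventory: 236 @ $9.05 = $2,135.80
Check: goods available $6,644.95 = COGS $4,509.15 + ending $2,135.80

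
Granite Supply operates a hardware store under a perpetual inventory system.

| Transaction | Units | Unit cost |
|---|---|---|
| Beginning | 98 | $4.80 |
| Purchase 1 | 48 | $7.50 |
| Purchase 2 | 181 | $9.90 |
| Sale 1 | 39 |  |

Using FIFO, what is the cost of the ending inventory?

Ending inventory = $2,435.10

Sale 1 (39) [FIFO — oldest first]: 39 @ $4.80 = $187.20
Ending inventory: 59 @ $4.80 + 48 @ $7.50 + 181 @ $9.90 = $2,435.10
Check: goods available $2,622.30 = COGS $187.20 + ending $2,435.10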